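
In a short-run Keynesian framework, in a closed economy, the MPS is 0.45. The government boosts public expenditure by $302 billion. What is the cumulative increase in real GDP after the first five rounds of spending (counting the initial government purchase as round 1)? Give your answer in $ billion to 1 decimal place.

MPC = 1 − MPS = 1 − 0.45 = 0.55.
Round 1 adds ΔG = $302 billion; each later round is MPC = 0.55 times the previous.
After 5 rounds: 302 + 166.1 + 91.355 + 50.24525 + 27.6348875 = ΔG·(1 − c^5)/(1 − c) = 302 × (1 − 0.0503284375)/0.45 ≈ $637.3 billion.

$637.3 billion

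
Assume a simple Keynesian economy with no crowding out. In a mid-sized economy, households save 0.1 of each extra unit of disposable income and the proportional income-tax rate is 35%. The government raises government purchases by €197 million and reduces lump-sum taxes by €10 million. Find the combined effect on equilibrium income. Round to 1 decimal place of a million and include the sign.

MPC = 1 − MPS = 1 − 0.1 = 0.9.
Expenditure multiplier = 1/(1 − c(1−t)) = 1/(1 − 0.9×0.65) = 1/0.415 ≈ 2.41.
ΔG contributes k·ΔG = (+€197 million) / 0.415 ≈ +€474.7 million.
ΔT of −€10 million changes first-round spending by −c·ΔT = +€9 million, contributing k·(−c·ΔT) = (+€9 million) / 0.415 ≈ +€21.7 million.
Net ΔY = k(ΔG − c·ΔT) = (+€206 million) / 0.415 ≈ +€496.4 million.

+€496.4 million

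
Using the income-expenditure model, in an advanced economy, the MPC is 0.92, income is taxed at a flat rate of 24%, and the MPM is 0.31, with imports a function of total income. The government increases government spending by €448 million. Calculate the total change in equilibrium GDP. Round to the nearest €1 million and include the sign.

Government-spending multiplier = 1/(1 − c(1−t) + m) = 1/(1 − 0.92×0.76 + 0.31) = 1/0.6108 ≈ 1.637.
ΔY = k × ΔG = (+€448 million) / 0.6108 ≈ +€733 million.

+€733 million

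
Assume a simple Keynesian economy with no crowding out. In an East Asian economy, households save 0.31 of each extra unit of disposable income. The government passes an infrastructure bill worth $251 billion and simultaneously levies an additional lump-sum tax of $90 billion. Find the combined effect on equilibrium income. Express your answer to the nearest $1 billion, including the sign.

+$609 billion

MPC = 1 − MPS = 1 − 0.31 = 0.69.
Expenditure multiplier = 1/(1 − MPC) = 1/(1 − 0.69) = 1/0.31 ≈ 3.226.
ΔG contributes k·ΔG = (+$251 billion) / 0.31 ≈ +$809.7 billion.
ΔT of +$90 billion changes first-round spending by −c·ΔT = −$62.1 billion, contributing k·(−c·ΔT) = (−$62.1 billion) / 0.31 ≈ −$200.3 billion.
Net ΔY = k(ΔG − c·ΔT) = (+$188.9 billion) / 0.31 ≈ +$609 billion.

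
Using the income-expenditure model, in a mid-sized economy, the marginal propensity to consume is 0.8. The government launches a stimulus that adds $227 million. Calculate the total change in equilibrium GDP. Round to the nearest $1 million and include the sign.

Government-spending multiplier = 1/(1 − MPC) = 1/(1 − 0.8) = 1/0.2 = 5.
ΔY = k × ΔG = (+$227 million) / 0.2 = +$1,135 million.

+$1,135 million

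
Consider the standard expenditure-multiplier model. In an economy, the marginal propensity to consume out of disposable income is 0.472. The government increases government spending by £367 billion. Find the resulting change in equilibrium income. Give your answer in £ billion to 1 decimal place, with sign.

+£695.1 billion

Expenditure multiplier = 1/(1 − MPC) = 1/(1 − 0.472) = 1/0.528 ≈ 1.894.
ΔY = k × ΔG = (+£367 billion) / 0.528 ≈ +£695.1 billion.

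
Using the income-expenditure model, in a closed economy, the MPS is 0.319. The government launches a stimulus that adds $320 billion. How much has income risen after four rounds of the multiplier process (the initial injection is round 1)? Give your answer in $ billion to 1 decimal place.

MPC = 1 − MPS = 1 − 0.319 = 0.681.
Round 1 adds ΔG = $320 billion; each later round is MPC = 0.681 times the previous.
After 4 rounds: 320 + 217.92 + 148.40352 + 101.06279712 = ΔG·(1 − c^4)/(1 − c) = 320 × (1 − 0.215074265121)/0.319 ≈ $787.4 billion.

$787.4 billion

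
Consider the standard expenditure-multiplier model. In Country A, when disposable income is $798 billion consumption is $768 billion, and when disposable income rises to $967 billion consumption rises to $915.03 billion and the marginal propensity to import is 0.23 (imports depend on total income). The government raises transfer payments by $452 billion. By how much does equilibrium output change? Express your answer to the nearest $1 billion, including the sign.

MPC = ΔC/ΔYd = (915.03 − 768)/(967 − 798) = 147.03/169 = 0.87.
The transfer change shifts disposable income by +$452 billion, so first-round consumption changes by c·ΔTR = 0.87 × (+$452 billion) = +$393.24 billion.
Expenditure multiplier = 1/(1 − c + m) = 1/(1 − 0.87 + 0.23) = 1/0.36 ≈ 2.778.
The transfer multiplier is c × k ≈ 2.417, so ΔY = k × (c·ΔTR) = (+$393.24 billion) / 0.36 ≈ +$1,092 billion.

+$1,092 billion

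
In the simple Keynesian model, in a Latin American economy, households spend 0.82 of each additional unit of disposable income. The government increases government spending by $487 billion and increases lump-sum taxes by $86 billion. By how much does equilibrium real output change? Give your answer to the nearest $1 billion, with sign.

Expenditure multiplier = 1/(1 − MPC) = 1/(1 − 0.82) = 1/0.18 ≈ 5.556.
ΔG contributes k·ΔG = (+$487 billion) / 0.18 ≈ +$2,705.6 billion.
ΔT of +$86 billion changes first-round spending by −c·ΔT = −$70.52 billion, contributing k·(−c·ΔT) = (−$70.52 billion) / 0.18 ≈ −$391.8 billion.
Net ΔY = k(ΔG − c·ΔT) = (+$416.48 billion) / 0.18 ≈ +$2,314 billion.

+$2,314 billion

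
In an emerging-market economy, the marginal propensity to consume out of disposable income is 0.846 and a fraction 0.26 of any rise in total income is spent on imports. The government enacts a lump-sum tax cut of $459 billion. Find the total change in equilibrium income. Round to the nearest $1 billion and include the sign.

A lump-sum tax change of −$459 billion shifts disposable income by +$459 billion; first-round consumption changes by −c × ΔT = −0.846 × (−$459 billion) = +$388.314 billion.
Expenditure multiplier = 1/(1 − c + m) = 1/(1 − 0.846 + 0.26) = 1/0.414 ≈ 2.415.
The tax multiplier is −c × k ≈ −2.043, so ΔY = k × (−c·ΔT) = (+$388.314 billion) / 0.414 ≈ +$938 billion.

+$938 billion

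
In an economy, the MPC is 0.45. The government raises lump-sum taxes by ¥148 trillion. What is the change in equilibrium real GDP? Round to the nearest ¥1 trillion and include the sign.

A lump-sum tax change of +¥148 trillion shifts disposable income by −¥148 trillion; first-round consumption changes by −c × ΔT = −0.45 × (+¥148 trillion) = −¥66.6 trillion.
Expenditure multiplier = 1/(1 − MPC) = 1/(1 − 0.45) = 1/0.55 ≈ 1.818.
The tax multiplier is −c × k ≈ −0.818, so ΔY = k × (−c·ΔT) = (−¥66.6 trillion) / 0.55 ≈ −¥121 trillion.

−¥121 trillion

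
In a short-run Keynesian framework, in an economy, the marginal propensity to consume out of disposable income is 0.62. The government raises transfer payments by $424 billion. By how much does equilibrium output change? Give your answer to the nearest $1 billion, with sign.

The transfer change shifts disposable income by +$424 billion, so first-round consumption changes by c·ΔTR = 0.62 × (+$424 billion) = +$262.88 billion.
Expenditure multiplier = 1/(1 − MPC) = 1/(1 − 0.62) = 1/0.38 ≈ 2.632.
The transfer multiplier is c × k ≈ 1.632, so ΔY = k × (c·ΔTR) = (+$262.88 billion) / 0.38 ≈ +$692 billion.

+$692 billion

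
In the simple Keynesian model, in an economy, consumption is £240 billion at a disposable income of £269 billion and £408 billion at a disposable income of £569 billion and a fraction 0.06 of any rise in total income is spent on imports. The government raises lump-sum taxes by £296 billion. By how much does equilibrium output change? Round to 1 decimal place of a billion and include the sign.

MPC = ΔC/ΔYd = (408 − 240)/(569 − 269) = 168/300 = 0.56.
A lump-sum tax change of +£296 billion shifts disposable income by −£296 billion; first-round consumption changes by −c × ΔT = −0.56 × (+£296 billion) = −£165.76 billion.
Expenditure multiplier = 1/(1 − c + m) = 1/(1 − 0.56 + 0.06) = 1/0.5 = 2.
The tax multiplier is −c × k = −1.12, so ΔY = k × (−c·ΔT) = (−£165.76 billion) / 0.5 ≈ −£331.5 billion.

−£331.5 billion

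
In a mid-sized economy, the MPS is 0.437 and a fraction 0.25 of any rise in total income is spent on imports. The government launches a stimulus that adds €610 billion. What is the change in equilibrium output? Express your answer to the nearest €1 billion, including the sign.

+€888 billion

MPC = 1 − MPS = 1 − 0.437 = 0.563.
Government-spending multiplier = 1/(1 − c + m) = 1/(1 − 0.563 + 0.25) = 1/0.687 ≈ 1.456.
ΔY = k × ΔG = (+€610 billion) / 0.687 ≈ +€888 billion.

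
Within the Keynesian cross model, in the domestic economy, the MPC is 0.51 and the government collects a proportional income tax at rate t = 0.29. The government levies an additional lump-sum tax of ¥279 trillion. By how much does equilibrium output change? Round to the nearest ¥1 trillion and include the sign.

−¥223 trillion

A lump-sum tax change of +¥279 trillion shifts disposable income by −¥279 trillion; first-round consumption changes by −c × ΔT = −0.51 × (+¥279 trillion) = −¥142.29 trillion.
Expenditure multiplier = 1/(1 − c(1−t)) = 1/(1 − 0.51×0.71) = 1/0.6379 ≈ 1.568.
The tax multiplier is −c × k ≈ −0.799, so ΔY = k × (−c·ΔT) = (−¥142.29 trillion) / 0.6379 ≈ −¥223 trillion.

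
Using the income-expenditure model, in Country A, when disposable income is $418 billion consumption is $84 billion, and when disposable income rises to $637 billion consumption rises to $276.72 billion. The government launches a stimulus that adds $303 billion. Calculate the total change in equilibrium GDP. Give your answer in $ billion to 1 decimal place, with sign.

+$2,525.0 billion

MPC = ΔC/ΔYd = (276.72 − 84)/(637 − 418) = 192.72/219 = 0.88.
Government-spending multiplier = 1/(1 − MPC) = 1/(1 − 0.88) = 1/0.12 ≈ 8.333.
ΔY = k × ΔG = (+$303 billion) / 0.12 = +$2,525 billion.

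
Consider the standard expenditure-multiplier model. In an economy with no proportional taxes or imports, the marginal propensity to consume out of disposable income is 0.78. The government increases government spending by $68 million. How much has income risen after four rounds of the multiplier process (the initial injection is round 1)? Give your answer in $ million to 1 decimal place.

Round 1 adds ΔG = $68 million; each later round is MPC = 0.78 times the previous.
After 4 rounds: 68 + 53.04 + 41.3712 + 32.269536 = ΔG·(1 − c^4)/(1 − c) = 68 × (1 − 0.37015056)/0.22 ≈ $194.7 million.

$194.7 million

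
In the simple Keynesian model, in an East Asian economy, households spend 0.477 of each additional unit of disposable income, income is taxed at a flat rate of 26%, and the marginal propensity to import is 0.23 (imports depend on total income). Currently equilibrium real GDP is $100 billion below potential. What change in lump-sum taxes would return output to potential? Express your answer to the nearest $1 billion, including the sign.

−$184 billion

Spending multiplier = 1/(1 − c(1−t) + m) = 1/(1 − 0.477×0.74 + 0.23) = 1/0.87702 ≈ 1.14.
Tax multiplier = −c·k = −0.477/0.87702 ≈ −0.544. Need ΔY = +$100 billion, so ΔT = ΔY/(−c·k) = −(+$100 billion) × 0.87702 / 0.477 ≈ −$184 billion.
The government should cut lump-sum taxes by $184 billion.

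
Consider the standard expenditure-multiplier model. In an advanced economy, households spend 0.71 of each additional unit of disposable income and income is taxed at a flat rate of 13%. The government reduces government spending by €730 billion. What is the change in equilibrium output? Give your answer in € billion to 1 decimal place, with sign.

−€1,909.5 billion

Spending multiplier = 1/(1 − c(1−t)) = 1/(1 − 0.71×0.87) = 1/0.3823 ≈ 2.616.
ΔY = k × ΔG = (−€730 billion) / 0.3823 ≈ −€1,909.5 billion.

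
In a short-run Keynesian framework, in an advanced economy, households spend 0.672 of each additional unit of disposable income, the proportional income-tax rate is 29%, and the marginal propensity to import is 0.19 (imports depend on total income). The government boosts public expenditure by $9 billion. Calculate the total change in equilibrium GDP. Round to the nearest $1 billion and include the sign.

Expenditure multiplier = 1/(1 − c(1−t) + m) = 1/(1 − 0.672×0.71 + 0.19) = 1/0.71288 ≈ 1.403.
ΔY = k × ΔG = (+$9 billion) / 0.71288 ≈ +$13 billion.

+$13 billion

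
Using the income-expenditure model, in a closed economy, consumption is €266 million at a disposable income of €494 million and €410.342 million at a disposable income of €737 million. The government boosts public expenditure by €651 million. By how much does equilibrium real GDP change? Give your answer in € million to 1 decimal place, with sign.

+€1,603.4 million

MPC = ΔC/ΔYd = (410.342 − 266)/(737 − 494) = 144.342/243 = 0.594.
Expenditure multiplier = 1/(1 − MPC) = 1/(1 − 0.594) = 1/0.406 ≈ 2.463.
ΔY = k × ΔG = (+€651 million) / 0.406 ≈ +€1,603.4 million.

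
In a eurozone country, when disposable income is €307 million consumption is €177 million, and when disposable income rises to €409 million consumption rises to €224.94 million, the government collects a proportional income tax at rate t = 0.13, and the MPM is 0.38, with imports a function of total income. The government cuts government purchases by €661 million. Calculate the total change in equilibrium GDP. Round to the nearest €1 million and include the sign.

MPC = ΔC/ΔYd = (224.94 − 177)/(409 − 307) = 47.94/102 = 0.47.
Government-spending multiplier = 1/(1 − c(1−t) + m) = 1/(1 − 0.47×0.87 + 0.38) = 1/0.9711 ≈ 1.03.
ΔY = k × ΔG = (−€661 million) / 0.9711 ≈ −€681 million.

−€681 million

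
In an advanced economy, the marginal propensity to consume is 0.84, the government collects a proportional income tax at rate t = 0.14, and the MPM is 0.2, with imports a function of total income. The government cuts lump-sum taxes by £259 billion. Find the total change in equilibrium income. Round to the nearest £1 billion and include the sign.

+£456 billion

A lump-sum tax change of −£259 billion shifts disposable income by +£259 billion; first-round consumption changes by −c × ΔT = −0.84 × (−£259 billion) = +£217.56 billion.
Expenditure multiplier = 1/(1 − c(1−t) + m) = 1/(1 − 0.84×0.86 + 0.2) = 1/0.4776 ≈ 2.094.
The tax multiplier is −c × k ≈ −1.759, so ΔY = k × (−c·ΔT) = (+£217.56 billion) / 0.4776 ≈ +£456 billion.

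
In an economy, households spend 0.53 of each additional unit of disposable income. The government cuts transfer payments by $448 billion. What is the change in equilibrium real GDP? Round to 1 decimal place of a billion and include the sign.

−$505.2 billion

The transfer change shifts disposable income by −$448 billion, so first-round consumption changes by c·ΔTR = 0.53 × (−$448 billion) = −$237.44 billion.
Expenditure multiplier = 1/(1 − MPC) = 1/(1 − 0.53) = 1/0.47 ≈ 2.128.
The transfer multiplier is c × k ≈ 1.128, so ΔY = k × (c·ΔTR) = (−$237.44 billion) / 0.47 ≈ −$505.2 billion.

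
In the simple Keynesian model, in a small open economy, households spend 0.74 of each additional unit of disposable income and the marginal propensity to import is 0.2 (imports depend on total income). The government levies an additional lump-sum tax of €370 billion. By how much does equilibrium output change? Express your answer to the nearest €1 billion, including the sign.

A lump-sum tax change of +€370 billion shifts disposable income by −€370 billion; first-round consumption changes by −c × ΔT = −0.74 × (+€370 billion) = −€273.8 billion.
Expenditure multiplier = 1/(1 − c + m) = 1/(1 − 0.74 + 0.2) = 1/0.46 ≈ 2.174.
The tax multiplier is −c × k ≈ −1.609, so ΔY = k × (−c·ΔT) = (−€273.8 billion) / 0.46 ≈ −€595 billion.

−€595 billion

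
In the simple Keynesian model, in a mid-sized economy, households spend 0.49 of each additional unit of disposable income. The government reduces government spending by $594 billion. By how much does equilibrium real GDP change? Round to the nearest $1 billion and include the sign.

−$1,165 billion

Government-spending multiplier = 1/(1 − MPC) = 1/(1 − 0.49) = 1/0.51 ≈ 1.961.
ΔY = k × ΔG = (−$594 billion) / 0.51 ≈ −$1,165 billion.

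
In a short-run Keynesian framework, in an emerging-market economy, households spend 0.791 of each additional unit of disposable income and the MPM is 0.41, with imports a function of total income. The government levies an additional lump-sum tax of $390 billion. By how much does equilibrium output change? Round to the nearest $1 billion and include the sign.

A lump-sum tax change of +$390 billion shifts disposable income by −$390 billion; first-round consumption changes by −c × ΔT = −0.791 × (+$390 billion) = −$308.49 billion.
Expenditure multiplier = 1/(1 − c + m) = 1/(1 − 0.791 + 0.41) = 1/0.619 ≈ 1.616.
The tax multiplier is −c × k ≈ −1.278, so ΔY = k × (−c·ΔT) = (−$308.49 billion) / 0.619 ≈ −$498 billion.

−$498 billion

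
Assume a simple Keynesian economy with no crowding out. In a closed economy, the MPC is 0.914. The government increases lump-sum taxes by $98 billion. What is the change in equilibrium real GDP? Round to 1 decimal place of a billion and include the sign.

−$1,041.5 billion

A lump-sum tax change of +$98 billion shifts disposable income by −$98 billion; first-round consumption changes by −c × ΔT = −0.914 × (+$98 billion) = −$89.572 billion.
Expenditure multiplier = 1/(1 − MPC) = 1/(1 − 0.914) = 1/0.086 ≈ 11.628.
The tax multiplier is −c × k ≈ −10.628, so ΔY = k × (−c·ΔT) = (−$89.572 billion) / 0.086 ≈ −$1,041.5 billion.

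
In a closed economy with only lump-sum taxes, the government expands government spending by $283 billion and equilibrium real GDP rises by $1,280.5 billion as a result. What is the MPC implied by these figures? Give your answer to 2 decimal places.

0.78

Implied spending multiplier k = ΔY/ΔG = 1,280.5/283 ≈ 4.5247.
Since k = 1/(1 − MPC), MPC = 1 − 1/k = 1 − ΔG/ΔY = 1 − 283/1,280.5 ≈ 0.78.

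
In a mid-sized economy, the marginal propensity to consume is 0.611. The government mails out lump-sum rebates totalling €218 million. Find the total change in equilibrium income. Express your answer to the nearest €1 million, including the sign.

+€342 million

A lump-sum tax change of −€218 million shifts disposable income by +€218 million; first-round consumption changes by −c × ΔT = −0.611 × (−€218 million) = +€133.198 million.
Expenditure multiplier = 1/(1 − MPC) = 1/(1 − 0.611) = 1/0.389 ≈ 2.571.
The tax multiplier is −c × k ≈ −1.571, so ΔY = k × (−c·ΔT) = (+€133.198 million) / 0.389 ≈ +€342 million.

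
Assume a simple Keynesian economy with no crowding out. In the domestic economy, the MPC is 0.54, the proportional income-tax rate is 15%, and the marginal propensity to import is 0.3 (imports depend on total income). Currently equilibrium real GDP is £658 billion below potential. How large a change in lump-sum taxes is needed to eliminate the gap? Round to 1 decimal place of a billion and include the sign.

Spending multiplier = 1/(1 − c(1−t) + m) = 1/(1 − 0.54×0.85 + 0.3) = 1/0.841 ≈ 1.189.
Tax multiplier = −c·k = −0.54/0.841 ≈ −0.642. Need ΔY = +£658 billion, so ΔT = ΔY/(−c·k) = −(+£658 billion) × 0.841 / 0.54 ≈ −£1,024.8 billion.
The government should cut lump-sum taxes by £1,024.8 billion.

−£1,024.8 billion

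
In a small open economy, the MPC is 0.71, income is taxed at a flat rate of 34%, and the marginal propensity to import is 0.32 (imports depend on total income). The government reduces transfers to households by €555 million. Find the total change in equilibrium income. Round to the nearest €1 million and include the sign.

−€463 million

The transfer change shifts disposable income by −€555 million, so first-round consumption changes by c·ΔTR = 0.71 × (−€555 million) = −€394.05 million.
Expenditure multiplier = 1/(1 − c(1−t) + m) = 1/(1 − 0.71×0.66 + 0.32) = 1/0.8514 ≈ 1.175.
The transfer multiplier is c × k ≈ 0.834, so ΔY = k × (c·ΔTR) = (−€394.05 million) / 0.8514 ≈ −€463 million.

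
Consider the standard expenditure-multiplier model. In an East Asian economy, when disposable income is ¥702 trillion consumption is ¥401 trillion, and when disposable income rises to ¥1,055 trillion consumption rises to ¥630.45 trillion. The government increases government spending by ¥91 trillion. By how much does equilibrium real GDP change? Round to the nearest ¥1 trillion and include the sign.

+¥260 trillion

MPC = ΔC/ΔYd = (630.45 − 401)/(1,055 − 702) = 229.45/353 = 0.65.
Expenditure multiplier = 1/(1 − MPC) = 1/(1 − 0.65) = 1/0.35 ≈ 2.857.
ΔY = k × ΔG = (+¥91 trillion) / 0.35 = +¥260 trillion.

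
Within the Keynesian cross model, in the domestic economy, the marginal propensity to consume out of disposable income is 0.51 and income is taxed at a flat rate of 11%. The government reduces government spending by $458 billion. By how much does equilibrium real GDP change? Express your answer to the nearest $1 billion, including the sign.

Expenditure multiplier = 1/(1 − c(1−t)) = 1/(1 − 0.51×0.89) = 1/0.5461 ≈ 1.831.
ΔY = k × ΔG = (−$458 billion) / 0.5461 ≈ −$839 billion.

−$839 billion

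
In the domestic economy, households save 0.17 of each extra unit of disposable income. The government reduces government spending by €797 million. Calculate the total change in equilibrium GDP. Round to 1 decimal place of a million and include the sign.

−€4,688.2 million

MPC = 1 − MPS = 1 − 0.17 = 0.83.
Spending multiplier = 1/(1 − MPC) = 1/(1 − 0.83) = 1/0.17 ≈ 5.882.
ΔY = k × ΔG = (−€797 million) / 0.17 ≈ −€4,688.2 million.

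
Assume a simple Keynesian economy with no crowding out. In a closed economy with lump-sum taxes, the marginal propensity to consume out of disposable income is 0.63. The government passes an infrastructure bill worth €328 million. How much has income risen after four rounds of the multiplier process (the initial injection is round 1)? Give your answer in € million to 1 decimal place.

€746.8 million

Round 1 adds ΔG = €328 million; each later round is MPC = 0.63 times the previous.
After 4 rounds: 328 + 206.64 + 130.1832 + 82.015416 = ΔG·(1 − c^4)/(1 − c) = 328 × (1 − 0.15752961)/0.37 ≈ €746.8 million.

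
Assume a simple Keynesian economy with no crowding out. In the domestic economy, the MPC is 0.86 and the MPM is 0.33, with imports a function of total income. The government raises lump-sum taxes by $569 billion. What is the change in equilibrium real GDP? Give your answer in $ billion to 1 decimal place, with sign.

A lump-sum tax change of +$569 billion shifts disposable income by −$569 billion; first-round consumption changes by −c × ΔT = −0.86 × (+$569 billion) = −$489.34 billion.
Expenditure multiplier = 1/(1 − c + m) = 1/(1 − 0.86 + 0.33) = 1/0.47 ≈ 2.128.
The tax multiplier is −c × k ≈ −1.83, so ΔY = k × (−c·ΔT) = (−$489.34 billion) / 0.47 ≈ −$1,041.1 billion.

−$1,041.1 billion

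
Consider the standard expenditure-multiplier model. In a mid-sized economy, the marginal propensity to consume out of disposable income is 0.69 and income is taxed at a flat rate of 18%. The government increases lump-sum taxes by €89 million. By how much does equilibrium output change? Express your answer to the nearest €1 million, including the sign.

A lump-sum tax change of +€89 million shifts disposable income by −€89 million; first-round consumption changes by −c × ΔT = −0.69 × (+€89 million) = −€61.41 million.
Expenditure multiplier = 1/(1 − c(1−t)) = 1/(1 − 0.69×0.82) = 1/0.4342 ≈ 2.303.
The tax multiplier is −c × k ≈ −1.589, so ΔY = k × (−c·ΔT) = (−€61.41 million) / 0.4342 ≈ −€141 million.

−€141 million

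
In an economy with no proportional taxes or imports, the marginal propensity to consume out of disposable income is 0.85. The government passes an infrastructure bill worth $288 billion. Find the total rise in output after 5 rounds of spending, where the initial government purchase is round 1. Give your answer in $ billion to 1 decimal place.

Round 1 adds ΔG = $288 billion; each later round is MPC = 0.85 times the previous.
After 5 rounds: 288 + 244.8 + 208.08 + 176.868 + 150.3378 = ΔG·(1 − c^5)/(1 − c) = 288 × (1 − 0.4437053125)/0.15 ≈ $1,068.1 billion.

$1,068.1 billion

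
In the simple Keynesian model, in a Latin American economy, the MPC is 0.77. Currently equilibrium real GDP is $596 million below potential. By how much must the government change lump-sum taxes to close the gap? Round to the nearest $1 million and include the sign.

Spending multiplier = 1/(1 − MPC) = 1/(1 − 0.77) = 1/0.23 ≈ 4.348.
Tax multiplier = −c·k = −0.77/0.23 ≈ −3.348. Need ΔY = +$596 million, so ΔT = ΔY/(−c·k) = −(+$596 million) × 0.23 / 0.77 ≈ −$178 million.
The government should cut lump-sum taxes by $178 million.

−$178 million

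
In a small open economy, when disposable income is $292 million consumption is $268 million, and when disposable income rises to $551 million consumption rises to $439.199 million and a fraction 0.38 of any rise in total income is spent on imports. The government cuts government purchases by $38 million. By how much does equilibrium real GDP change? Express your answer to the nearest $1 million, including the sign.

−$53 million

MPC = ΔC/ΔYd = (439.199 − 268)/(551 − 292) = 171.199/259 = 0.661.
Government-spending multiplier = 1/(1 − c + m) = 1/(1 − 0.661 + 0.38) = 1/0.719 ≈ 1.391.
ΔY = k × ΔG = (−$38 million) / 0.719 ≈ −$53 million.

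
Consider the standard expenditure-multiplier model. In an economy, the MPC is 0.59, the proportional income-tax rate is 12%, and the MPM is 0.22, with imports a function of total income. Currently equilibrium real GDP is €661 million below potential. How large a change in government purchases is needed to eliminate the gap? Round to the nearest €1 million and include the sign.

Spending multiplier = 1/(1 − c(1−t) + m) = 1/(1 − 0.59×0.88 + 0.22) = 1/0.7008 ≈ 1.427.
Need ΔY = +€661 million, so ΔG = ΔY/k = (+€661 million) × 0.7008 ≈ +€463 million.
The government should increase government purchases by €463 million.

+€463 million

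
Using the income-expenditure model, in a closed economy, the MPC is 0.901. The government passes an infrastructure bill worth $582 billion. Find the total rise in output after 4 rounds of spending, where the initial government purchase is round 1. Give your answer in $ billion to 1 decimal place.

Round 1 adds ΔG = $582 billion; each later round is MPC = 0.901 times the previous.
After 4 rounds: 582 + 524.382 + 472.468182 + 425.693831982 = ΔG·(1 − c^4)/(1 − c) = 582 × (1 − 0.659020863601)/0.099 ≈ $2,004.5 billion.

$2,004.5 billion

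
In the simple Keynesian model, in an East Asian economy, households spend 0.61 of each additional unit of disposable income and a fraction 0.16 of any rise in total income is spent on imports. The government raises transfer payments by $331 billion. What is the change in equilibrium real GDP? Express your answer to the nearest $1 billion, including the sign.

The transfer change shifts disposable income by +$331 billion, so first-round consumption changes by c·ΔTR = 0.61 × (+$331 billion) = +$201.91 billion.
Expenditure multiplier = 1/(1 − c + m) = 1/(1 − 0.61 + 0.16) = 1/0.55 ≈ 1.818.
The transfer multiplier is c × k ≈ 1.109, so ΔY = k × (c·ΔTR) = (+$201.91 billion) / 0.55 ≈ +$367 billion.

+$367 billion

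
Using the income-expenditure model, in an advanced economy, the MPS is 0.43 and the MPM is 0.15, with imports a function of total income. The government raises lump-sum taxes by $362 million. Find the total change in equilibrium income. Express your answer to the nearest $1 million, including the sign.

MPC = 1 − MPS = 1 − 0.43 = 0.57.
A lump-sum tax change of +$362 million shifts disposable income by −$362 million; first-round consumption changes by −c × ΔT = −0.57 × (+$362 million) = −$206.34 million.
Expenditure multiplier = 1/(1 − c + m) = 1/(1 − 0.57 + 0.15) = 1/0.58 ≈ 1.724.
The tax multiplier is −c × k ≈ −0.983, so ΔY = k × (−c·ΔT) = (−$206.34 million) / 0.58 ≈ −$356 million.

−$356 million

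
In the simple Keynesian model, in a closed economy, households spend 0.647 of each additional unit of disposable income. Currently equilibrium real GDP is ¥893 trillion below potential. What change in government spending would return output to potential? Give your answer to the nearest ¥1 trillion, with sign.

Spending multiplier = 1/(1 − MPC) = 1/(1 − 0.647) = 1/0.353 ≈ 2.833.
Need ΔY = +¥893 trillion, so ΔG = ΔY/k = (+¥893 trillion) × 0.353 ≈ +¥315 trillion.
The government should increase government spending by ¥315 trillion.

+¥315 trillion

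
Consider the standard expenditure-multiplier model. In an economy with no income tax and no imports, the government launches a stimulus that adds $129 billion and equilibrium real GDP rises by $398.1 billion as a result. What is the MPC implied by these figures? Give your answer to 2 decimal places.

0.68

Implied spending multiplier k = ΔY/ΔG = 398.1/129 ≈ 3.086.
Since k = 1/(1 − MPC), MPC = 1 − 1/k = 1 − ΔG/ΔY = 1 − 129/398.1 ≈ 0.68.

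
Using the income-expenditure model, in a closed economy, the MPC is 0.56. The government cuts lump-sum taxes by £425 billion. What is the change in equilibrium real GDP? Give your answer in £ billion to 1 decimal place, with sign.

A lump-sum tax change of −£425 billion shifts disposable income by +£425 billion; first-round consumption changes by −c × ΔT = −0.56 × (−£425 billion) = +£238 billion.
Expenditure multiplier = 1/(1 − MPC) = 1/(1 − 0.56) = 1/0.44 ≈ 2.273.
The tax multiplier is −c × k ≈ −1.273, so ΔY = k × (−c·ΔT) = (+£238 billion) / 0.44 ≈ +£540.9 billion.

+£540.9 billion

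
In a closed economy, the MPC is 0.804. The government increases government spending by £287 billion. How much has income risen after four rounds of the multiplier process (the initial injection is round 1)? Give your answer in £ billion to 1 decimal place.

£852.4 billion

Round 1 adds ΔG = £287 billion; each later round is MPC = 0.804 times the previous.
After 4 rounds: 287 + 230.748 + 185.521392 + 149.159199168 = ΔG·(1 − c^4)/(1 − c) = 287 × (1 − 0.417853645056)/0.196 ≈ £852.4 billion.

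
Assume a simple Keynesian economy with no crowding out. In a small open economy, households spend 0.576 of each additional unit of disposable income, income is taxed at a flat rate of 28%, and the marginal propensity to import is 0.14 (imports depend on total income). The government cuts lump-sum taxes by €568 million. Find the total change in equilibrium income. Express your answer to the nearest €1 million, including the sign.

A lump-sum tax change of −€568 million shifts disposable income by +€568 million; first-round consumption changes by −c × ΔT = −0.576 × (−€568 million) = +€327.168 million.
Expenditure multiplier = 1/(1 − c(1−t) + m) = 1/(1 − 0.576×0.72 + 0.14) = 1/0.72528 ≈ 1.379.
The tax multiplier is −c × k ≈ −0.794, so ΔY = k × (−c·ΔT) = (+€327.168 million) / 0.72528 ≈ +€451 million.

+€451 million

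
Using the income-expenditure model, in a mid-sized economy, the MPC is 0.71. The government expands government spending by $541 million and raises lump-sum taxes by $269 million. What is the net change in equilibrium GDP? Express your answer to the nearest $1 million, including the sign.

Expenditure multiplier = 1/(1 − MPC) = 1/(1 − 0.71) = 1/0.29 ≈ 3.448.
ΔG contributes k·ΔG = (+$541 million) / 0.29 ≈ +$1,865.5 million.
ΔT of +$269 million changes first-round spending by −c·ΔT = −$190.99 million, contributing k·(−c·ΔT) = (−$190.99 million) / 0.29 ≈ −$658.6 million.
Net ΔY = k(ΔG − c·ΔT) = (+$350.01 million) / 0.29 ≈ +$1,207 million.

+$1,207 million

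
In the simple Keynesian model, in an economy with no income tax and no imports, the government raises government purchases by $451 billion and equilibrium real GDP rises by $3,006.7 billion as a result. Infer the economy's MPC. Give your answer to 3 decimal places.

Implied spending multiplier k = ΔY/ΔG = 3,006.7/451 ≈ 6.6667.
Since k = 1/(1 − MPC), MPC = 1 − 1/k = 1 − ΔG/ΔY = 1 − 451/3,006.7 ≈ 0.850.

0.850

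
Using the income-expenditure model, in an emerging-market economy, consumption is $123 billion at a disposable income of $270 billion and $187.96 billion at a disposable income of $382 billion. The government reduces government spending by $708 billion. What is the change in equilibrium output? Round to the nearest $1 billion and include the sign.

−$1,686 billion

MPC = ΔC/ΔYd = (187.96 − 123)/(382 − 270) = 64.96/112 = 0.58.
Spending multiplier = 1/(1 − MPC) = 1/(1 − 0.58) = 1/0.42 ≈ 2.381.
ΔY = k × ΔG = (−$708 billion) / 0.42 ≈ −$1,686 billion.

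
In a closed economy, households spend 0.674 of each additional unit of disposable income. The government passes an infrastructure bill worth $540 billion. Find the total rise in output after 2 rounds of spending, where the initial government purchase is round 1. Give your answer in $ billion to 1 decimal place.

Round 1 adds ΔG = $540 billion; each later round is MPC = 0.674 times the previous.
After 2 rounds: 540 + 363.96 = ΔG·(1 − c^2)/(1 − c) = 540 × (1 − 0.454276)/0.326 ≈ $904 billion.

$904.0 billion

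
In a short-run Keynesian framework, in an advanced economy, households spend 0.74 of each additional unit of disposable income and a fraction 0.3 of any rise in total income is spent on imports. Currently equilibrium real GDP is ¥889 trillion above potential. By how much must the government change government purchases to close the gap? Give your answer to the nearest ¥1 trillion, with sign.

−¥498 trillion

Spending multiplier = 1/(1 − c + m) = 1/(1 − 0.74 + 0.3) = 1/0.56 ≈ 1.786.
Need ΔY = −¥889 trillion, so ΔG = ΔY/k = (−¥889 trillion) × 0.56 ≈ −¥498 trillion.
The government should cut government purchases by ¥498 trillion.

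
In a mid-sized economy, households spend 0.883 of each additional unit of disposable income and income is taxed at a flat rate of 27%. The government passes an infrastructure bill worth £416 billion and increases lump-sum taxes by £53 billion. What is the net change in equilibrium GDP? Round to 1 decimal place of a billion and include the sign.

Expenditure multiplier = 1/(1 − c(1−t)) = 1/(1 − 0.883×0.73) = 1/0.35541 ≈ 2.814.
ΔG contributes k·ΔG = (+£416 billion) / 0.35541 ≈ +£1,170.5 billion.
ΔT of +£53 billion changes first-round spending by −c·ΔT = −£46.799 billion, contributing k·(−c·ΔT) = (−£46.799 billion) / 0.35541 ≈ −£131.7 billion.
Net ΔY = k(ΔG − c·ΔT) = (+£369.201 billion) / 0.35541 ≈ +£1,038.8 billion.

+£1,038.8 billion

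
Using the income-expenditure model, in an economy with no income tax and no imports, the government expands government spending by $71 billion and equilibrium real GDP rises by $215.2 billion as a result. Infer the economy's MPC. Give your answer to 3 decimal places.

Implied spending multiplier k = ΔY/ΔG = 215.2/71 ≈ 3.031.
Since k = 1/(1 − MPC), MPC = 1 − 1/k = 1 − ΔG/ΔY = 1 − 71/215.2 ≈ 0.670.

0.670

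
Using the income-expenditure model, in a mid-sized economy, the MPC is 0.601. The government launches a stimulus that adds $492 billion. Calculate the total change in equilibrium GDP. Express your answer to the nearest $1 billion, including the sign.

+$1,233 billion

Government-spending multiplier = 1/(1 − MPC) = 1/(1 − 0.601) = 1/0.399 ≈ 2.506.
ΔY = k × ΔG = (+$492 billion) / 0.399 ≈ +$1,233 billion.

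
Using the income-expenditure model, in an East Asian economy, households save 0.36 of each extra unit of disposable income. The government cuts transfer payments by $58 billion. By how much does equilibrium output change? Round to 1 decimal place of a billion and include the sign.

−$103.1 billion

MPC = 1 − MPS = 1 − 0.36 = 0.64.
The transfer change shifts disposable income by −$58 billion, so first-round consumption changes by c·ΔTR = 0.64 × (−$58 billion) = −$37.12 billion.
Expenditure multiplier = 1/(1 − MPC) = 1/(1 − 0.64) = 1/0.36 ≈ 2.778.
The transfer multiplier is c × k ≈ 1.778, so ΔY = k × (c·ΔTR) = (−$37.12 billion) / 0.36 ≈ −$103.1 billion.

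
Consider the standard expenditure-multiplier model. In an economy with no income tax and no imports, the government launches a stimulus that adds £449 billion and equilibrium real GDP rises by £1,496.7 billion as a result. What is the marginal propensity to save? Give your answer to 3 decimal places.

0.300

Implied spending multiplier k = ΔY/ΔG = 1,496.7/449 ≈ 3.3334.
Since k = 1/(1 − MPC), MPC = 1 − 1/k = 1 − ΔG/ΔY = 1 − 449/1,496.7 ≈ 0.700.
MPS = 1 − MPC = 0.300.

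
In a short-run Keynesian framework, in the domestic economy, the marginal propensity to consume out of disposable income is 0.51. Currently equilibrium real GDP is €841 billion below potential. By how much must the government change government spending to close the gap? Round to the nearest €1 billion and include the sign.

+€412 billion

Spending multiplier = 1/(1 − MPC) = 1/(1 − 0.51) = 1/0.49 ≈ 2.041.
Need ΔY = +€841 billion, so ΔG = ΔY/k = (+€841 billion) × 0.49 ≈ +€412 billion.
The government should increase government spending by €412 billion.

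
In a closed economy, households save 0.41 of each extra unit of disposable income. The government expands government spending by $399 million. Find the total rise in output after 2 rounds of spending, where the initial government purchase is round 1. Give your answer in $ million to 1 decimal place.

$634.4 million

MPC = 1 − MPS = 1 − 0.41 = 0.59.
Round 1 adds ΔG = $399 million; each later round is MPC = 0.59 times the previous.
After 2 rounds: 399 + 235.41 = ΔG·(1 − c^2)/(1 − c) = 399 × (1 − 0.3481)/0.41 ≈ $634.4 million.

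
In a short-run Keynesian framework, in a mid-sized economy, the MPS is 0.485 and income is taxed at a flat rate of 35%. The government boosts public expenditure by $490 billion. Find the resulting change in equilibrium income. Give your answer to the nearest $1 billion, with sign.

+$737 billion

MPC = 1 − MPS = 1 − 0.485 = 0.515.
Spending multiplier = 1/(1 − c(1−t)) = 1/(1 − 0.515×0.65) = 1/0.66525 ≈ 1.503.
ΔY = k × ΔG = (+$490 billion) / 0.66525 ≈ +$737 billion.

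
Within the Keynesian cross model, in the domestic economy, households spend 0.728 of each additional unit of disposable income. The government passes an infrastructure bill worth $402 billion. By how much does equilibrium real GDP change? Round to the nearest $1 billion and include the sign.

Government-spending multiplier = 1/(1 − MPC) = 1/(1 − 0.728) = 1/0.272 ≈ 3.676.
ΔY = k × ΔG = (+$402 billion) / 0.272 ≈ +$1,478 billion.

+$1,478 billion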